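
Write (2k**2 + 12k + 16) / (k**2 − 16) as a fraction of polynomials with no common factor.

By polynomial division,
  2k**2 + 12k + 16 = (2)(k**2 − 16) + (12k + 48)
  k**2 − 16 = ((1/12)k − 1/3)(12k + 48) + (0)
Last nonzero remainder: 12k + 48. Dividing through by 12 gives the monic gcd k + 4.
Cancel k + 4 from numerator and denominator to get the reduced form.

(2k + 4)/(k − 4)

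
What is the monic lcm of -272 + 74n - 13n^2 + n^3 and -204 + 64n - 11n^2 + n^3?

Euclidean algorithm in ℚ[n]:
  n^3 - 13n^2 + 74n - 272 = (n^3 - 11n^2 + 64n - 204) + (-2n^2 + 10n - 68)
  n^3 - 11n^2 + 64n - 204 = (-(1/2)n + 3)(-2n^2 + 10n - 68) + (0)
Last nonzero remainder: -2n^2 + 10n - 68. Dividing through by -2 gives the monic gcd n^2 - 5n + 34.
Then lcm(f, g) = f·g / gcd(f, g); expanding and making the result monic gives the answer.

1632 - 716n + 152n^2 - 19n^3 + n^4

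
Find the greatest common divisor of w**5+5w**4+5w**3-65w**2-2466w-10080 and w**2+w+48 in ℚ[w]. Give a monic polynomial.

Repeated division with remainder:
  w**5+5w**4+5w**3-65w**2-2466w-10080 = (w**3+4w**2-47w-210)(w**2+w+48) + (0)
The last nonzero remainder w**2+w+48 is already monic.

w**2+w+48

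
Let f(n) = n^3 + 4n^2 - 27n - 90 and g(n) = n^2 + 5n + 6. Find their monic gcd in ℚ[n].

By polynomial division,
  n^3 + 4n^2 - 27n - 90 = (n - 1)(n^2 + 5n + 6) + (-28n - 84)
  n^2 + 5n + 6 = (-(1/28)n - 1/14)(-28n - 84) + (0)
Last nonzero remainder: -28n - 84. Dividing through by -28 gives the monic gcd n + 3.

n + 3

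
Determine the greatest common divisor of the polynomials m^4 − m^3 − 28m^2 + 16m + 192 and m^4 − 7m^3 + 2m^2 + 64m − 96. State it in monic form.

Apply the Euclidean algorithm:
  m^4 − m^3 − 28m^2 + 16m + 192 = (m^4 − 7m^3 + 2m^2 + 64m − 96) + (6m^3 − 30m^2 − 48m + 288)
  m^4 − 7m^3 + 2m^2 + 64m − 96 = ((1/6)m − 1/3)(6m^3 − 30m^2 − 48m + 288) + (0)
Last nonzero remainder: 6m^3 − 30m^2 − 48m + 288. Dividing through by 6 gives the monic gcd m^3 − 5m^2 − 8m + 48.

m^3 − 5m^2 − 8m + 48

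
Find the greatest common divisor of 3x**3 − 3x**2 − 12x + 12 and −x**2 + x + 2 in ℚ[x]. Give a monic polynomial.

x − 2

By polynomial division,
  3x**3 − 3x**2 − 12x + 12 = (−3x)(−x**2 + x + 2) + (−6x + 12)
  −x**2 + x + 2 = ((1/6)x + 1/6)(−6x + 12) + (0)
Last nonzero remainder: −6x + 12. Dividing through by −6 gives the monic gcd x − 2.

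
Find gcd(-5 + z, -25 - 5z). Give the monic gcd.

1

Euclidean algorithm in ℚ[z]:
  z - 5 = (-1/5)(-5z - 25) + (-10)
  -5z - 25 = ((1/2)z + 5/2)(-10) + (0)
The last nonzero remainder is the constant -10, so the polynomials are coprime and gcd = 1.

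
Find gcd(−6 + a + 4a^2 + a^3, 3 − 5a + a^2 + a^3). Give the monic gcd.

Euclidean algorithm in ℚ[a]:
  a^3 + 4a^2 + a − 6 = (a^3 + a^2 − 5a + 3) + (3a^2 + 6a − 9)
  a^3 + a^2 − 5a + 3 = ((1/3)a − 1/3)(3a^2 + 6a − 9) + (0)
Last nonzero remainder: 3a^2 + 6a − 9. Dividing through by 3 gives the monic gcd a^2 + 2a − 3.

−3 + 2a + a^2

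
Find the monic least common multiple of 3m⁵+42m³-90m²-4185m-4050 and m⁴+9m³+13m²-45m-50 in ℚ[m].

Repeated division with remainder:
  3m⁵+42m³-90m²-4185m-4050 = (3m-27)(m⁴+9m³+13m²-45m-50) + (246m³+396m²-5250m-5400)
  m⁴+9m³+13m²-45m-50 = ((1/246)m+101/3362)(246m³+396m²-5250m-5400) + ((37730/1681)m²+(226380/1681)m+188650/1681)
  246m³+396m²-5250m-5400 = ((206763/18865)m-181548/3773)((37730/1681)m²+(226380/1681)m+188650/1681) + (0)
Last nonzero remainder: (37730/1681)m²+(226380/1681)m+188650/1681. Dividing through by 37730/1681 gives the monic gcd m²+6m+5.
Then lcm(f, g) = f·g / gcd(f, g); expanding and making the result monic gives the answer.

m⁷+3m⁶+4m⁵+12m⁴-1625m³-5235m²+9900m+13500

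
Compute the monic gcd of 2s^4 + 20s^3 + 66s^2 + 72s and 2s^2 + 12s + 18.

s^2 + 6s + 9

Euclidean algorithm in ℚ[s]:
  2s^4 + 20s^3 + 66s^2 + 72s = (s^2 + 4s)(2s^2 + 12s + 18) + (0)
Last nonzero remainder: 2s^2 + 12s + 18. Dividing through by 2 gives the monic gcd s^2 + 6s + 9.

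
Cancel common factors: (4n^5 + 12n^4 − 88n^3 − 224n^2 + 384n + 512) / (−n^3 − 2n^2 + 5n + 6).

(−4n^3 − 16n^2 + 64n + 256)/(n + 3)

Repeated division with remainder:
  4n^5 + 12n^4 − 88n^3 − 224n^2 + 384n + 512 = (−4n^2 − 4n + 76)(−n^3 − 2n^2 + 5n + 6) + (−28n^2 + 28n + 56)
  −n^3 − 2n^2 + 5n + 6 = ((1/28)n + 3/28)(−28n^2 + 28n + 56) + (0)
Last nonzero remainder: −28n^2 + 28n + 56. Dividing through by −28 gives the monic gcd n^2 − n − 2.
Cancel n^2 − n − 2 from numerator and denominator to get the reduced form.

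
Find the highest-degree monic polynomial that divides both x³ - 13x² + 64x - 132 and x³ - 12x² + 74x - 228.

Euclidean algorithm in ℚ[x]:
  x³ - 13x² + 64x - 132 = (x³ - 12x² + 74x - 228) + (-x² - 10x + 96)
  x³ - 12x² + 74x - 228 = (-x + 22)(-x² - 10x + 96) + (390x - 2340)
  -x² - 10x + 96 = (-(1/390)x - 8/195)(390x - 2340) + (0)
Last nonzero remainder: 390x - 2340. Dividing through by 390 gives the monic gcd x - 6.

x - 6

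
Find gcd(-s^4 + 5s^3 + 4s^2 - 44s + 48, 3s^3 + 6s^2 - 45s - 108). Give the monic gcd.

s^2 - s - 12

Repeated division with remainder:
  -s^4 + 5s^3 + 4s^2 - 44s + 48 = (-(1/3)s + 7/3)(3s^3 + 6s^2 - 45s - 108) + (-25s^2 + 25s + 300)
  3s^3 + 6s^2 - 45s - 108 = (-(3/25)s - 9/25)(-25s^2 + 25s + 300) + (0)
Last nonzero remainder: -25s^2 + 25s + 300. Dividing through by -25 gives the monic gcd s^2 - s - 12.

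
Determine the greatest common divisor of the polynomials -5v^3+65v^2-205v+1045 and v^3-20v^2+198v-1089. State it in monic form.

By polynomial division,
  -5v^3+65v^2-205v+1045 = (-5)(v^3-20v^2+198v-1089) + (-35v^2+785v-4400)
  v^3-20v^2+198v-1089 = (-(1/35)v-17/245)(-35v^2+785v-4400) + ((6211/49)v-68321/49)
  -35v^2+785v-4400 = (-(1715/6211)v+19600/6211)((6211/49)v-68321/49) + (0)
Last nonzero remainder: (6211/49)v-68321/49. Dividing through by 6211/49 gives the monic gcd v-11.

v-11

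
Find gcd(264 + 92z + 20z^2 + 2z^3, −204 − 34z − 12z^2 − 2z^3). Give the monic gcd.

6 + z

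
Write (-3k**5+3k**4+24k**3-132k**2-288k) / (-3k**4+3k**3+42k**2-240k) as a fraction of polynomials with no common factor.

(k**2+5k+6)/(k+5)

Repeated division with remainder:
  -3k**5+3k**4+24k**3-132k**2-288k = (k)(-3k**4+3k**3+42k**2-240k) + (-18k**3+108k**2-288k)
  -3k**4+3k**3+42k**2-240k = ((1/6)k+5/6)(-18k**3+108k**2-288k) + (0)
Last nonzero remainder: -18k**3+108k**2-288k. Dividing through by -18 gives the monic gcd k**3-6k**2+16k.
Cancel k**3-6k**2+16k from numerator and denominator to get the reduced form.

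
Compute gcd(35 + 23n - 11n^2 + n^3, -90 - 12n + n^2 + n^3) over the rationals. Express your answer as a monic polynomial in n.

Apply the Euclidean algorithm:
  n^3 - 11n^2 + 23n + 35 = (n^3 + n^2 - 12n - 90) + (-12n^2 + 35n + 125)
  n^3 + n^2 - 12n - 90 = (-(1/12)n - 47/144)(-12n^2 + 35n + 125) + ((1417/144)n - 7085/144)
  -12n^2 + 35n + 125 = (-(1728/1417)n - 3600/1417)((1417/144)n - 7085/144) + (0)
Last nonzero remainder: (1417/144)n - 7085/144. Dividing through by 1417/144 gives the monic gcd n - 5.

-5 + n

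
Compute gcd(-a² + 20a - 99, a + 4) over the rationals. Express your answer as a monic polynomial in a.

1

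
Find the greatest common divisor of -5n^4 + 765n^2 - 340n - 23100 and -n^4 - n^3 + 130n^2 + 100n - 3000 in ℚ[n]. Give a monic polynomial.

n^2 - 4n - 60

Repeated division with remainder:
  -5n^4 + 765n^2 - 340n - 23100 = (5)(-n^4 - n^3 + 130n^2 + 100n - 3000) + (5n^3 + 115n^2 - 840n - 8100)
  -n^4 - n^3 + 130n^2 + 100n - 3000 = (-(1/5)n + 22/5)(5n^3 + 115n^2 - 840n - 8100) + (-544n^2 + 2176n + 32640)
  5n^3 + 115n^2 - 840n - 8100 = (-(5/544)n - 135/544)(-544n^2 + 2176n + 32640) + (0)
Last nonzero remainder: -544n^2 + 2176n + 32640. Dividing through by -544 gives the monic gcd n^2 - 4n - 60.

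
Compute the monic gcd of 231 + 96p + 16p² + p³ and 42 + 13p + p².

Euclidean algorithm in ℚ[p]:
  p³ + 16p² + 96p + 231 = (p + 3)(p² + 13p + 42) + (15p + 105)
  p² + 13p + 42 = ((1/15)p + 2/5)(15p + 105) + (0)
Last nonzero remainder: 15p + 105. Dividing through by 15 gives the monic gcd p + 7.

7 + p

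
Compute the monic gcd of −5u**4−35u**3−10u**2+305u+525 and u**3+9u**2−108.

Apply the Euclidean algorithm:
  −5u**4−35u**3−10u**2+305u+525 = (−5u+10)(u**3+9u**2−108) + (−100u**2−235u+1605)
  u**3+9u**2−108 = (−(1/100)u−133/2000)(−100u**2−235u+1605) + ((169/400)u−507/400)
  −100u**2−235u+1605 = (−(40000/169)u−214000/169)((169/400)u−507/400) + (0)
Last nonzero remainder: (169/400)u−507/400. Dividing through by 169/400 gives the monic gcd u−3.

u−3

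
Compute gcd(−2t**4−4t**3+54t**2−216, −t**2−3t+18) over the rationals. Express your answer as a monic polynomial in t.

t**2+3t−18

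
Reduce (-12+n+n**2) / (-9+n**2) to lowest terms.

(4+n)/(3+n)

By polynomial division,
  n**2+n-12 = (n**2-9) + (n-3)
  n**2-9 = (n+3)(n-3) + (0)
The last nonzero remainder n-3 is already monic.
Cancel n-3 from numerator and denominator to get the reduced form.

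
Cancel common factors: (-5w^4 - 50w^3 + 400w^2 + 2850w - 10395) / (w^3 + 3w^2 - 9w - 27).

By polynomial division,
  -5w^4 - 50w^3 + 400w^2 + 2850w - 10395 = (-5w - 35)(w^3 + 3w^2 - 9w - 27) + (460w^2 + 2400w - 11340)
  w^3 + 3w^2 - 9w - 27 = ((1/460)w - 51/10580)(460w^2 + 2400w - 11340) + ((14400/529)w - 43200/529)
  460w^2 + 2400w - 11340 = ((12167/720)w + 11109/80)((14400/529)w - 43200/529) + (0)
Last nonzero remainder: (14400/529)w - 43200/529. Dividing through by 14400/529 gives the monic gcd w - 3.
Cancel w - 3 from numerator and denominator to get the reduced form.

(-5w^3 - 65w^2 + 205w + 3465)/(w^2 + 6w + 9)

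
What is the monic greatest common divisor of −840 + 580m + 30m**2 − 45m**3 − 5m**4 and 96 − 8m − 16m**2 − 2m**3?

−12 + 4m + m**2

Repeated division with remainder:
  −5m**4 − 45m**3 + 30m**2 + 580m − 840 = ((5/2)m + 5/2)(−2m**3 − 16m**2 − 8m + 96) + (90m**2 + 360m − 1080)
  −2m**3 − 16m**2 − 8m + 96 = (−(1/45)m − 4/45)(90m**2 + 360m − 1080) + (0)
Last nonzero remainder: 90m**2 + 360m − 1080. Dividing through by 90 gives the monic gcd m**2 + 4m − 12.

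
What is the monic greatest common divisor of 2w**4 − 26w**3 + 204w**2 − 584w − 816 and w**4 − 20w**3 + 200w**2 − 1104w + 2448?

w**3 − 14w**2 + 116w − 408

Repeated division with remainder:
  2w**4 − 26w**3 + 204w**2 − 584w − 816 = (2)(w**4 − 20w**3 + 200w**2 − 1104w + 2448) + (14w**3 − 196w**2 + 1624w − 5712)
  w**4 − 20w**3 + 200w**2 − 1104w + 2448 = ((1/14)w − 3/7)(14w**3 − 196w**2 + 1624w − 5712) + (0)
Last nonzero remainder: 14w**3 − 196w**2 + 1624w − 5712. Dividing through by 14 gives the monic gcd w**3 − 14w**2 + 116w − 408.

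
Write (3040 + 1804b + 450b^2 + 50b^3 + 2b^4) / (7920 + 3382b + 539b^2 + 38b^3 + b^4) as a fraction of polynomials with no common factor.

(38 + 14b + 2b^2)/(99 + 20b + b^2)

Euclidean algorithm in ℚ[b]:
  2b^4 + 50b^3 + 450b^2 + 1804b + 3040 = (2)(b^4 + 38b^3 + 539b^2 + 3382b + 7920) + (−26b^3 − 628b^2 − 4960b − 12800)
  b^4 + 38b^3 + 539b^2 + 3382b + 7920 = (−(1/26)b − 90/169)(−26b^3 − 628b^2 − 4960b − 12800) + ((2331/169)b^2 + (41958/169)b + 186480/169)
  −26b^3 − 628b^2 − 4960b − 12800 = (−(4394/2331)b − 27040/2331)((2331/169)b^2 + (41958/169)b + 186480/169) + (0)
Last nonzero remainder: (2331/169)b^2 + (41958/169)b + 186480/169. Dividing through by 2331/169 gives the monic gcd b^2 + 18b + 80.
Cancel b^2 + 18b + 80 from numerator and denominator to get the reduced form.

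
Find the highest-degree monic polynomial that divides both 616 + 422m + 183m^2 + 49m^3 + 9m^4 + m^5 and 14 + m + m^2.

Euclidean algorithm in ℚ[m]:
  m^5 + 9m^4 + 49m^3 + 183m^2 + 422m + 616 = (m^3 + 8m^2 + 27m + 44)(m^2 + m + 14) + (0)
The last nonzero remainder m^2 + m + 14 is already monic.

14 + m + m^2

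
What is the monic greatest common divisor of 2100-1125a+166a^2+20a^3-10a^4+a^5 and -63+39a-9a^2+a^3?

Apply the Euclidean algorithm:
  a^5-10a^4+20a^3+166a^2-1125a+2100 = (a^2-a-28)(a^3-9a^2+39a-63) + (16a^2-96a+336)
  a^3-9a^2+39a-63 = ((1/16)a-3/16)(16a^2-96a+336) + (0)
Last nonzero remainder: 16a^2-96a+336. Dividing through by 16 gives the monic gcd a^2-6a+21.

21-6a+a^2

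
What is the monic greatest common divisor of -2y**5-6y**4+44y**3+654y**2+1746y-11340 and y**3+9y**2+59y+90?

Repeated division with remainder:
  -2y**5-6y**4+44y**3+654y**2+1746y-11340 = (-2y**2+12y+54)(y**3+9y**2+59y+90) + (-360y**2-2520y-16200)
  y**3+9y**2+59y+90 = (-(1/360)y-1/180)(-360y**2-2520y-16200) + (0)
Last nonzero remainder: -360y**2-2520y-16200. Dividing through by -360 gives the monic gcd y**2+7y+45.

y**2+7y+45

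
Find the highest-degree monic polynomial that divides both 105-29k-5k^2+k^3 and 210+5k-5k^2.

-7+k

Apply the Euclidean algorithm:
  k^3-5k^2-29k+105 = (-(1/5)k+4/5)(-5k^2+5k+210) + (9k-63)
  -5k^2+5k+210 = (-(5/9)k-10/3)(9k-63) + (0)
Last nonzero remainder: 9k-63. Dividing through by 9 gives the monic gcd k-7.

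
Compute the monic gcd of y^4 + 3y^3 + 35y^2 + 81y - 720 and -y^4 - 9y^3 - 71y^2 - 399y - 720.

y^3 + 6y^2 + 53y + 240

Repeated division with remainder:
  y^4 + 3y^3 + 35y^2 + 81y - 720 = (-1)(-y^4 - 9y^3 - 71y^2 - 399y - 720) + (-6y^3 - 36y^2 - 318y - 1440)
  -y^4 - 9y^3 - 71y^2 - 399y - 720 = ((1/6)y + 1/2)(-6y^3 - 36y^2 - 318y - 1440) + (0)
Last nonzero remainder: -6y^3 - 36y^2 - 318y - 1440. Dividing through by -6 gives the monic gcd y^3 + 6y^2 + 53y + 240.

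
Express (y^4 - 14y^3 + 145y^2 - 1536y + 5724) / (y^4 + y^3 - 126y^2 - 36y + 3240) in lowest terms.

(y^2 + y + 106)/(y^2 + 16y + 60)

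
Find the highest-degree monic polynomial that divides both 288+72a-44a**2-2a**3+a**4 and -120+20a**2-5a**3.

Repeated division with remainder:
  a**4-2a**3-44a**2+72a+288 = (-(1/5)a-2/5)(-5a**3+20a**2-120) + (-36a**2+48a+240)
  -5a**3+20a**2-120 = ((5/36)a-10/27)(-36a**2+48a+240) + (-(140/9)a-280/9)
  -36a**2+48a+240 = ((81/35)a-54/7)(-(140/9)a-280/9) + (0)
Last nonzero remainder: -(140/9)a-280/9. Dividing through by -140/9 gives the monic gcd a+2.

2+a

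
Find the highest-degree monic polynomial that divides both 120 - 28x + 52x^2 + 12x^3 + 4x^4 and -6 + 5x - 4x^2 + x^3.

Repeated division with remainder:
  4x^4 + 12x^3 + 52x^2 - 28x + 120 = (4x + 28)(x^3 - 4x^2 + 5x - 6) + (144x^2 - 144x + 288)
  x^3 - 4x^2 + 5x - 6 = ((1/144)x - 1/48)(144x^2 - 144x + 288) + (0)
Last nonzero remainder: 144x^2 - 144x + 288. Dividing through by 144 gives the monic gcd x^2 - x + 2.

2 - x + x^2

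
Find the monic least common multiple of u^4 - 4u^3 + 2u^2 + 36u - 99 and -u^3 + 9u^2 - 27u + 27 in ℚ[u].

u^6 - 10u^5 + 35u^4 - 12u^3 - 297u^2 + 918u - 891

Apply the Euclidean algorithm:
  u^4 - 4u^3 + 2u^2 + 36u - 99 = (-u - 5)(-u^3 + 9u^2 - 27u + 27) + (20u^2 - 72u + 36)
  -u^3 + 9u^2 - 27u + 27 = (-(1/20)u + 27/100)(20u^2 - 72u + 36) + (-(144/25)u + 432/25)
  20u^2 - 72u + 36 = (-(125/36)u + 25/12)(-(144/25)u + 432/25) + (0)
Last nonzero remainder: -(144/25)u + 432/25. Dividing through by -144/25 gives the monic gcd u - 3.
Then lcm(f, g) = f·g / gcd(f, g); expanding and making the result monic gives the answer.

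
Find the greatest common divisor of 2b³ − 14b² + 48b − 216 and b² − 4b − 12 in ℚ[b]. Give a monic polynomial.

Euclidean algorithm in ℚ[b]:
  2b³ − 14b² + 48b − 216 = (2b − 6)(b² − 4b − 12) + (48b − 288)
  b² − 4b − 12 = ((1/48)b + 1/24)(48b − 288) + (0)
Last nonzero remainder: 48b − 288. Dividing through by 48 gives the monic gcd b − 6.

b − 6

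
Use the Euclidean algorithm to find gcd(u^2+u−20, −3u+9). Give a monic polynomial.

1

Repeated division with remainder:
  u^2+u−20 = (−(1/3)u−4/3)(−3u+9) + (−8)
  −3u+9 = ((3/8)u−9/8)(−8) + (0)
The last nonzero remainder is the constant −8, so the polynomials are coprime and gcd = 1.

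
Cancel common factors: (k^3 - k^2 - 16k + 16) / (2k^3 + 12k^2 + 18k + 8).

(k^2 - 5k + 4)/(2k^2 + 4k + 2)

Euclidean algorithm in ℚ[k]:
  k^3 - k^2 - 16k + 16 = (1/2)(2k^3 + 12k^2 + 18k + 8) + (-7k^2 - 25k + 12)
  2k^3 + 12k^2 + 18k + 8 = (-(2/7)k - 34/49)(-7k^2 - 25k + 12) + ((200/49)k + 800/49)
  -7k^2 - 25k + 12 = (-(343/200)k + 147/200)((200/49)k + 800/49) + (0)
Last nonzero remainder: (200/49)k + 800/49. Dividing through by 200/49 gives the monic gcd k + 4.
Cancel k + 4 from numerator and denominator to get the reduced form.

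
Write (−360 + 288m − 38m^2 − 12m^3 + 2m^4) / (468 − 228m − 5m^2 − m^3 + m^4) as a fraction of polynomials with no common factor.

(−30 + 4m + 2m^2)/(39 + 7m + m^2)

Apply the Euclidean algorithm:
  2m^4 − 12m^3 − 38m^2 + 288m − 360 = (2)(m^4 − m^3 − 5m^2 − 228m + 468) + (−10m^3 − 28m^2 + 744m − 1296)
  m^4 − m^3 − 5m^2 − 228m + 468 = (−(1/10)m + 19/50)(−10m^3 − 28m^2 + 744m − 1296) + ((2001/25)m^2 − (16008/25)m + 24012/25)
  −10m^3 − 28m^2 + 744m − 1296 = (−(250/2001)m − 900/667)((2001/25)m^2 − (16008/25)m + 24012/25) + (0)
Last nonzero remainder: (2001/25)m^2 − (16008/25)m + 24012/25. Dividing through by 2001/25 gives the monic gcd m^2 − 8m + 12.
Cancel m^2 − 8m + 12 from numerator and denominator to get the reduced form.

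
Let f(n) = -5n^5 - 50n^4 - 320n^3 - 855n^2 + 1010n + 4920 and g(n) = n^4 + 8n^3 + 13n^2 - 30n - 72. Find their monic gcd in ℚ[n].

n^3 + 5n^2 - 2n - 24

Repeated division with remainder:
  -5n^5 - 50n^4 - 320n^3 - 855n^2 + 1010n + 4920 = (-5n - 10)(n^4 + 8n^3 + 13n^2 - 30n - 72) + (-175n^3 - 875n^2 + 350n + 4200)
  n^4 + 8n^3 + 13n^2 - 30n - 72 = (-(1/175)n - 3/175)(-175n^3 - 875n^2 + 350n + 4200) + (0)
Last nonzero remainder: -175n^3 - 875n^2 + 350n + 4200. Dividing through by -175 gives the monic gcd n^3 + 5n^2 - 2n - 24.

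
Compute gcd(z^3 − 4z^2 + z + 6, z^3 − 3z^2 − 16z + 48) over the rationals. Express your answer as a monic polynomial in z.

Apply the Euclidean algorithm:
  z^3 − 4z^2 + z + 6 = (z^3 − 3z^2 − 16z + 48) + (−z^2 + 17z − 42)
  z^3 − 3z^2 − 16z + 48 = (−z − 14)(−z^2 + 17z − 42) + (180z − 540)
  −z^2 + 17z − 42 = (−(1/180)z + 7/90)(180z − 540) + (0)
Last nonzero remainder: 180z − 540. Dividing through by 180 gives the monic gcd z − 3.

z − 3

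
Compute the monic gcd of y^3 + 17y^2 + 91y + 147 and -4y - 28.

By polynomial division,
  y^3 + 17y^2 + 91y + 147 = (-(1/4)y^2 - (5/2)y - 21/4)(-4y - 28) + (0)
Last nonzero remainder: -4y - 28. Dividing through by -4 gives the monic gcd y + 7.

y + 7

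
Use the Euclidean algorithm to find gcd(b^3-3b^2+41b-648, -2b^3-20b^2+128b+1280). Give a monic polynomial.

Repeated division with remainder:
  b^3-3b^2+41b-648 = (-1/2)(-2b^3-20b^2+128b+1280) + (-13b^2+105b-8)
  -2b^3-20b^2+128b+1280 = ((2/13)b+470/169)(-13b^2+105b-8) + (-(27510/169)b+220080/169)
  -13b^2+105b-8 = ((2197/27510)b-169/27510)(-(27510/169)b+220080/169) + (0)
Last nonzero remainder: -(27510/169)b+220080/169. Dividing through by -27510/169 gives the monic gcd b-8.

b-8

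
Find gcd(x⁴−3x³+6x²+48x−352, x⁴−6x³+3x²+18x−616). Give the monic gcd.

x³+x²+10x+88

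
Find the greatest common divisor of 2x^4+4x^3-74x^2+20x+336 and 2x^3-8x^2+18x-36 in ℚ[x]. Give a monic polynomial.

x-3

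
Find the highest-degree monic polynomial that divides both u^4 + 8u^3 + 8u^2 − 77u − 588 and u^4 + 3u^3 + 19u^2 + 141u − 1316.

u^2 + 3u − 28

Repeated division with remainder:
  u^4 + 8u^3 + 8u^2 − 77u − 588 = (u^4 + 3u^3 + 19u^2 + 141u − 1316) + (5u^3 − 11u^2 − 218u + 728)
  u^4 + 3u^3 + 19u^2 + 141u − 1316 = ((1/5)u + 26/25)(5u^3 − 11u^2 − 218u + 728) + ((1851/25)u^2 + (5553/25)u − 51828/25)
  5u^3 − 11u^2 − 218u + 728 = ((125/1851)u − 650/1851)((1851/25)u^2 + (5553/25)u − 51828/25) + (0)
Last nonzero remainder: (1851/25)u^2 + (5553/25)u − 51828/25. Dividing through by 1851/25 gives the monic gcd u^2 + 3u − 28.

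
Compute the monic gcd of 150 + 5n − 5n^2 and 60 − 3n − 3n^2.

Repeated division with remainder:
  −5n^2 + 5n + 150 = (5/3)(−3n^2 − 3n + 60) + (10n + 50)
  −3n^2 − 3n + 60 = (−(3/10)n + 6/5)(10n + 50) + (0)
Last nonzero remainder: 10n + 50. Dividing through by 10 gives the monic gcd n + 5.

5 + n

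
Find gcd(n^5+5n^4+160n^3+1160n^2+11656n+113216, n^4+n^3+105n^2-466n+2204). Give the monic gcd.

n^2+6n+116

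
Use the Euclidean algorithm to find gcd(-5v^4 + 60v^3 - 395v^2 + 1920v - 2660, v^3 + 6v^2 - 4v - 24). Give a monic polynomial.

v - 2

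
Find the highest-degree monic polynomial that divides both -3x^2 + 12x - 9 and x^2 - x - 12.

Repeated division with remainder:
  -3x^2 + 12x - 9 = (-3)(x^2 - x - 12) + (9x - 45)
  x^2 - x - 12 = ((1/9)x + 4/9)(9x - 45) + (8)
  9x - 45 = ((9/8)x - 45/8)(8) + (0)
The last nonzero remainder is the constant 8, so the polynomials are coprime and gcd = 1.

1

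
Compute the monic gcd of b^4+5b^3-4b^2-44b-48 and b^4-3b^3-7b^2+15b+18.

b^2-b-6

By polynomial division,
  b^4+5b^3-4b^2-44b-48 = (b^4-3b^3-7b^2+15b+18) + (8b^3+3b^2-59b-66)
  b^4-3b^3-7b^2+15b+18 = ((1/8)b-27/64)(8b^3+3b^2-59b-66) + ((105/64)b^2-(105/64)b-315/32)
  8b^3+3b^2-59b-66 = ((512/105)b+704/105)((105/64)b^2-(105/64)b-315/32) + (0)
Last nonzero remainder: (105/64)b^2-(105/64)b-315/32. Dividing through by 105/64 gives the monic gcd b^2-b-6.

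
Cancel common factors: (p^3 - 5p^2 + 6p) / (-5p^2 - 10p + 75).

(-p^2 + 2p)/(5p + 25)

Repeated division with remainder:
  p^3 - 5p^2 + 6p = (-(1/5)p + 7/5)(-5p^2 - 10p + 75) + (35p - 105)
  -5p^2 - 10p + 75 = (-(1/7)p - 5/7)(35p - 105) + (0)
Last nonzero remainder: 35p - 105. Dividing through by 35 gives the monic gcd p - 3.
Cancel p - 3 from numerator and denominator to get the reduced form.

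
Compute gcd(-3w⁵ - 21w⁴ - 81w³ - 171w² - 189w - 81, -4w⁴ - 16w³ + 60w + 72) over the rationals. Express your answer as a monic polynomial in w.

w² + 3w + 3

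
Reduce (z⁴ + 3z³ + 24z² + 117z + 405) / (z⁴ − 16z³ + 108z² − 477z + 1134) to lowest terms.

Apply the Euclidean algorithm:
  z⁴ + 3z³ + 24z² + 117z + 405 = (z⁴ − 16z³ + 108z² − 477z + 1134) + (19z³ − 84z² + 594z − 729)
  z⁴ − 16z³ + 108z² − 477z + 1134 = ((1/19)z − 220/361)(19z³ − 84z² + 594z − 729) + ((9222/361)z² − (27666/361)z + 248994/361)
  19z³ − 84z² + 594z − 729 = ((6859/9222)z − 3249/3074)((9222/361)z² − (27666/361)z + 248994/361) + (0)
Last nonzero remainder: (9222/361)z² − (27666/361)z + 248994/361. Dividing through by 9222/361 gives the monic gcd z² − 3z + 27.
Cancel z² − 3z + 27 from numerator and denominator to get the reduced form.

(z² + 6z + 15)/(z² − 13z + 42)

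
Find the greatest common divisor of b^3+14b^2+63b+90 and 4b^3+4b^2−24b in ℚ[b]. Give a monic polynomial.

Apply the Euclidean algorithm:
  b^3+14b^2+63b+90 = (1/4)(4b^3+4b^2−24b) + (13b^2+69b+90)
  4b^3+4b^2−24b = ((4/13)b−224/169)(13b^2+69b+90) + ((6720/169)b+20160/169)
  13b^2+69b+90 = ((2197/6720)b+169/224)((6720/169)b+20160/169) + (0)
Last nonzero remainder: (6720/169)b+20160/169. Dividing through by 6720/169 gives the monic gcd b+3.

b+3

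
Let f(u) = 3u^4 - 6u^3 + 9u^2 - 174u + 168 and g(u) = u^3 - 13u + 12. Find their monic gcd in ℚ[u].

u - 1

Repeated division with remainder:
  3u^4 - 6u^3 + 9u^2 - 174u + 168 = (3u - 6)(u^3 - 13u + 12) + (48u^2 - 288u + 240)
  u^3 - 13u + 12 = ((1/48)u + 1/8)(48u^2 - 288u + 240) + (18u - 18)
  48u^2 - 288u + 240 = ((8/3)u - 40/3)(18u - 18) + (0)
Last nonzero remainder: 18u - 18. Dividing through by 18 gives the monic gcd u - 1.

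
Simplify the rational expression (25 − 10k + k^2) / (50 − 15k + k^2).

(−5 + k)/(−10 + k)

By polynomial division,
  k^2 − 10k + 25 = (k^2 − 15k + 50) + (5k − 25)
  k^2 − 15k + 50 = ((1/5)k − 2)(5k − 25) + (0)
Last nonzero remainder: 5k − 25. Dividing through by 5 gives the monic gcd k − 5.
Cancel k − 5 from numerator and denominator to get the reduced form.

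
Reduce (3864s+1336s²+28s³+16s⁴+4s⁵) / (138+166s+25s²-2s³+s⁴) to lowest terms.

Apply the Euclidean algorithm:
  4s⁵+16s⁴+28s³+1336s²+3864s = (4s+24)(s⁴-2s³+25s²+166s+138) + (-24s³+72s²-672s-3312)
  s⁴-2s³+25s²+166s+138 = (-(1/24)s-1/24)(-24s³+72s²-672s-3312) + (0)
Last nonzero remainder: -24s³+72s²-672s-3312. Dividing through by -24 gives the monic gcd s³-3s²+28s+138.
Cancel s³-3s²+28s+138 from numerator and denominator to get the reduced form.

(28s+4s²)/(1+s)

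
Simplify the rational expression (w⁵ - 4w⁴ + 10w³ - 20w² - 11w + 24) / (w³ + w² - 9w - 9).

(w³ - 2w² + 9w - 8)/(w + 3)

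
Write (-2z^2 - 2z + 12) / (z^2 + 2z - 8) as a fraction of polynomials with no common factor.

Euclidean algorithm in ℚ[z]:
  -2z^2 - 2z + 12 = (-2)(z^2 + 2z - 8) + (2z - 4)
  z^2 + 2z - 8 = ((1/2)z + 2)(2z - 4) + (0)
Last nonzero remainder: 2z - 4. Dividing through by 2 gives the monic gcd z - 2.
Cancel z - 2 from numerator and denominator to get the reduced form.

(-2z - 6)/(z + 4)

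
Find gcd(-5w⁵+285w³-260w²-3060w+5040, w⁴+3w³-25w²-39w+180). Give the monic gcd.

w²+w-12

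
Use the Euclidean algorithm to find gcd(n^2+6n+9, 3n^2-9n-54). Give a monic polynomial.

Euclidean algorithm in ℚ[n]:
  n^2+6n+9 = (1/3)(3n^2-9n-54) + (9n+27)
  3n^2-9n-54 = ((1/3)n-2)(9n+27) + (0)
Last nonzero remainder: 9n+27. Dividing through by 9 gives the monic gcd n+3.

n+3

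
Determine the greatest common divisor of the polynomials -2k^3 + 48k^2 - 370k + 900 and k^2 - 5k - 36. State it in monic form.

k - 9

Repeated division with remainder:
  -2k^3 + 48k^2 - 370k + 900 = (-2k + 38)(k^2 - 5k - 36) + (-252k + 2268)
  k^2 - 5k - 36 = (-(1/252)k - 1/63)(-252k + 2268) + (0)
Last nonzero remainder: -252k + 2268. Dividing through by -252 gives the monic gcd k - 9.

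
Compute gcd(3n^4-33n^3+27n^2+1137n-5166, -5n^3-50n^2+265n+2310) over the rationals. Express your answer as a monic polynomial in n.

n^2-n-42

Euclidean algorithm in ℚ[n]:
  3n^4-33n^3+27n^2+1137n-5166 = (-(3/5)n+63/5)(-5n^3-50n^2+265n+2310) + (816n^2-816n-34272)
  -5n^3-50n^2+265n+2310 = (-(5/816)n-55/816)(816n^2-816n-34272) + (0)
Last nonzero remainder: 816n^2-816n-34272. Dividing through by 816 gives the monic gcd n^2-n-42.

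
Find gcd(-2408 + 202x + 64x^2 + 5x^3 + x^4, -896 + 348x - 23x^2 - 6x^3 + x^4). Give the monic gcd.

-28 + 3x + x^2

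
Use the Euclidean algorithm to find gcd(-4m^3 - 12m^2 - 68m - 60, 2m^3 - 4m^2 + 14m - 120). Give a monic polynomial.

Apply the Euclidean algorithm:
  -4m^3 - 12m^2 - 68m - 60 = (-2)(2m^3 - 4m^2 + 14m - 120) + (-20m^2 - 40m - 300)
  2m^3 - 4m^2 + 14m - 120 = (-(1/10)m + 2/5)(-20m^2 - 40m - 300) + (0)
Last nonzero remainder: -20m^2 - 40m - 300. Dividing through by -20 gives the monic gcd m^2 + 2m + 15.

m^2 + 2m + 15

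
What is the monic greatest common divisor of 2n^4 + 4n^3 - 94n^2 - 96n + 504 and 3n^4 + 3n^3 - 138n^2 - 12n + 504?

n^3 - n^2 - 44n + 84

Euclidean algorithm in ℚ[n]:
  2n^4 + 4n^3 - 94n^2 - 96n + 504 = (2/3)(3n^4 + 3n^3 - 138n^2 - 12n + 504) + (2n^3 - 2n^2 - 88n + 168)
  3n^4 + 3n^3 - 138n^2 - 12n + 504 = ((3/2)n + 3)(2n^3 - 2n^2 - 88n + 168) + (0)
Last nonzero remainder: 2n^3 - 2n^2 - 88n + 168. Dividing through by 2 gives the monic gcd n^3 - n^2 - 44n + 84.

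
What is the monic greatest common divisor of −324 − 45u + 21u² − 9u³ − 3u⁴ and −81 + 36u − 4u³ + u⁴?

27 − 3u − u² + u³

By polynomial division,
  −3u⁴ − 9u³ + 21u² − 45u − 324 = (−3)(u⁴ − 4u³ + 36u − 81) + (−21u³ + 21u² + 63u − 567)
  u⁴ − 4u³ + 36u − 81 = (−(1/21)u + 1/7)(−21u³ + 21u² + 63u − 567) + (0)
Last nonzero remainder: −21u³ + 21u² + 63u − 567. Dividing through by −21 gives the monic gcd u³ − u² − 3u + 27.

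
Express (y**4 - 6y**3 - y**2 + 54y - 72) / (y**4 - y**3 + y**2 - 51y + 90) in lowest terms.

(y**2 - y - 12)/(y**2 + 4y + 15)

Repeated division with remainder:
  y**4 - 6y**3 - y**2 + 54y - 72 = (y**4 - y**3 + y**2 - 51y + 90) + (-5y**3 - 2y**2 + 105y - 162)
  y**4 - y**3 + y**2 - 51y + 90 = (-(1/5)y + 7/25)(-5y**3 - 2y**2 + 105y - 162) + ((564/25)y**2 - (564/5)y + 3384/25)
  -5y**3 - 2y**2 + 105y - 162 = (-(125/564)y - 225/188)((564/25)y**2 - (564/5)y + 3384/25) + (0)
Last nonzero remainder: (564/25)y**2 - (564/5)y + 3384/25. Dividing through by 564/25 gives the monic gcd y**2 - 5y + 6.
Cancel y**2 - 5y + 6 from numerator and denominator to get the reduced form.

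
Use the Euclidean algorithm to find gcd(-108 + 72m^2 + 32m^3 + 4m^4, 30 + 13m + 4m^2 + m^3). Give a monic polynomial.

3 + m

By polynomial division,
  4m^4 + 32m^3 + 72m^2 - 108 = (4m + 16)(m^3 + 4m^2 + 13m + 30) + (-44m^2 - 328m - 588)
  m^3 + 4m^2 + 13m + 30 = (-(1/44)m + 19/242)(-44m^2 - 328m - 588) + ((3072/121)m + 9216/121)
  -44m^2 - 328m - 588 = (-(1331/768)m - 5929/768)((3072/121)m + 9216/121) + (0)
Last nonzero remainder: (3072/121)m + 9216/121. Dividing through by 3072/121 gives the monic gcd m + 3.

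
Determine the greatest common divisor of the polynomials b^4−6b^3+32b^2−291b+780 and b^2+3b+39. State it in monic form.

b^2+3b+39

Repeated division with remainder:
  b^4−6b^3+32b^2−291b+780 = (b^2−9b+20)(b^2+3b+39) + (0)
The last nonzero remainder b^2+3b+39 is already monic.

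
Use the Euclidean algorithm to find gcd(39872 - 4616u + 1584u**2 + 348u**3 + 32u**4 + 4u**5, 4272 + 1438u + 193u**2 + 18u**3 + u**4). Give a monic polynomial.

By polynomial division,
  4u**5 + 32u**4 + 348u**3 + 1584u**2 - 4616u + 39872 = (4u - 40)(u**4 + 18u**3 + 193u**2 + 1438u + 4272) + (296u**3 + 3552u**2 + 35816u + 210752)
  u**4 + 18u**3 + 193u**2 + 1438u + 4272 = ((1/296)u + 3/148)(296u**3 + 3552u**2 + 35816u + 210752) + (0)
Last nonzero remainder: 296u**3 + 3552u**2 + 35816u + 210752. Dividing through by 296 gives the monic gcd u**3 + 12u**2 + 121u + 712.

712 + 121u + 12u**2 + u**3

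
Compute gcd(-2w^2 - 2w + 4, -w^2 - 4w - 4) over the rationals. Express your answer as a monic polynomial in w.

w + 2

Repeated division with remainder:
  -2w^2 - 2w + 4 = (2)(-w^2 - 4w - 4) + (6w + 12)
  -w^2 - 4w - 4 = (-(1/6)w - 1/3)(6w + 12) + (0)
Last nonzero remainder: 6w + 12. Dividing through by 6 gives the monic gcd w + 2.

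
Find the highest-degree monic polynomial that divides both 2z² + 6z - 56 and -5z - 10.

1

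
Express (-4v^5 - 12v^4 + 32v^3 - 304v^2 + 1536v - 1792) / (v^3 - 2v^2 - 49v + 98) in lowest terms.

By polynomial division,
  -4v^5 - 12v^4 + 32v^3 - 304v^2 + 1536v - 1792 = (-4v^2 - 20v - 204)(v^3 - 2v^2 - 49v + 98) + (-1300v^2 - 6500v + 18200)
  v^3 - 2v^2 - 49v + 98 = (-(1/1300)v + 7/1300)(-1300v^2 - 6500v + 18200) + (0)
Last nonzero remainder: -1300v^2 - 6500v + 18200. Dividing through by -1300 gives the monic gcd v^2 + 5v - 14.
Cancel v^2 + 5v - 14 from numerator and denominator to get the reduced form.

(-4v^3 + 8v^2 - 64v + 128)/(v - 7)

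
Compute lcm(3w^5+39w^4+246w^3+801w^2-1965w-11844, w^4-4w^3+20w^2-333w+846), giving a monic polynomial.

w^6+7w^5+4w^4-225w^3-2257w^2-18w+23688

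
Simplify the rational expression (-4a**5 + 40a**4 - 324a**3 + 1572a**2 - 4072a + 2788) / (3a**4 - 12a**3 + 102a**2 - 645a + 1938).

(-4a**3 + 12a**2 - 172a + 164)/(3a**2 + 9a + 114)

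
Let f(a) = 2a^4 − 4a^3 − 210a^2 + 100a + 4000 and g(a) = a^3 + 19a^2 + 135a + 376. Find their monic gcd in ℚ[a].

By polynomial division,
  2a^4 − 4a^3 − 210a^2 + 100a + 4000 = (2a − 42)(a^3 + 19a^2 + 135a + 376) + (318a^2 + 5018a + 19792)
  a^3 + 19a^2 + 135a + 376 = ((1/318)a + 256/25281)(318a^2 + 5018a + 19792) + ((554863/25281)a + 4438904/25281)
  318a^2 + 5018a + 19792 = ((8039358/554863)a + 62545194/554863)((554863/25281)a + 4438904/25281) + (0)
Last nonzero remainder: (554863/25281)a + 4438904/25281. Dividing through by 554863/25281 gives the monic gcd a + 8.

a + 8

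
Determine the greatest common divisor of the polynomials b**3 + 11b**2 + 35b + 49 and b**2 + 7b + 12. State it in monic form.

1

By polynomial division,
  b**3 + 11b**2 + 35b + 49 = (b + 4)(b**2 + 7b + 12) + (-5b + 1)
  b**2 + 7b + 12 = (-(1/5)b - 36/25)(-5b + 1) + (336/25)
  -5b + 1 = (-(125/336)b + 25/336)(336/25) + (0)
The last nonzero remainder is the constant 336/25, so the polynomials are coprime and gcd = 1.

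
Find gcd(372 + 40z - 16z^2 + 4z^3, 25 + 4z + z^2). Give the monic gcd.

1

By polynomial division,
  4z^3 - 16z^2 + 40z + 372 = (4z - 32)(z^2 + 4z + 25) + (68z + 1172)
  z^2 + 4z + 25 = ((1/68)z - 225/1156)(68z + 1172) + (73150/289)
  68z + 1172 = ((9826/36575)z + 169354/36575)(73150/289) + (0)
The last nonzero remainder is the constant 73150/289, so the polynomials are coprime and gcd = 1.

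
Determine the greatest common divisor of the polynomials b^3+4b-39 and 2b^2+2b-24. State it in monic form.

Euclidean algorithm in ℚ[b]:
  b^3+4b-39 = ((1/2)b-1/2)(2b^2+2b-24) + (17b-51)
  2b^2+2b-24 = ((2/17)b+8/17)(17b-51) + (0)
Last nonzero remainder: 17b-51. Dividing through by 17 gives the monic gcd b-3.

b-3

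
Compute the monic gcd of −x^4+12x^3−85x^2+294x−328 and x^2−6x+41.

Apply the Euclidean algorithm:
  −x^4+12x^3−85x^2+294x−328 = (−x^2+6x−8)(x^2−6x+41) + (0)
The last nonzero remainder x^2−6x+41 is already monic.

x^2−6x+41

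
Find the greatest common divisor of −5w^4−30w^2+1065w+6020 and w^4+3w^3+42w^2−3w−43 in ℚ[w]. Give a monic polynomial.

w^2+3w+43

Euclidean algorithm in ℚ[w]:
  −5w^4−30w^2+1065w+6020 = (−5)(w^4+3w^3+42w^2−3w−43) + (15w^3+180w^2+1050w+5805)
  w^4+3w^3+42w^2−3w−43 = ((1/15)w−3/5)(15w^3+180w^2+1050w+5805) + (80w^2+240w+3440)
  15w^3+180w^2+1050w+5805 = ((3/16)w+27/16)(80w^2+240w+3440) + (0)
Last nonzero remainder: 80w^2+240w+3440. Dividing through by 80 gives the monic gcd w^2+3w+43.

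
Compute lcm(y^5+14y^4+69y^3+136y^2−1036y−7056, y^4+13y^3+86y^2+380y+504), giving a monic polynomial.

y^6+16y^5+97y^4+274y^3−764y^2−9128y−14112

Euclidean algorithm in ℚ[y]:
  y^5+14y^4+69y^3+136y^2−1036y−7056 = (y+1)(y^4+13y^3+86y^2+380y+504) + (−30y^3−330y^2−1920y−7560)
  y^4+13y^3+86y^2+380y+504 = (−(1/30)y−1/15)(−30y^3−330y^2−1920y−7560) + (0)
Last nonzero remainder: −30y^3−330y^2−1920y−7560. Dividing through by −30 gives the monic gcd y^3+11y^2+64y+252.
Then lcm(f, g) = f·g / gcd(f, g); expanding and making the result monic gives the answer.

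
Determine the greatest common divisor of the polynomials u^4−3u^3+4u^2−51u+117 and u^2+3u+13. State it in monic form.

u^2+3u+13

By polynomial division,
  u^4−3u^3+4u^2−51u+117 = (u^2−6u+9)(u^2+3u+13) + (0)
The last nonzero remainder u^2+3u+13 is already monic.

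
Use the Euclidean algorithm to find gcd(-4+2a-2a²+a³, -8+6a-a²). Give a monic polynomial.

Euclidean algorithm in ℚ[a]:
  a³-2a²+2a-4 = (-a-4)(-a²+6a-8) + (18a-36)
  -a²+6a-8 = (-(1/18)a+2/9)(18a-36) + (0)
Last nonzero remainder: 18a-36. Dividing through by 18 gives the monic gcd a-2.

-2+a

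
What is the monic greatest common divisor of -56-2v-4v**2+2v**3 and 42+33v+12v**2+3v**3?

7+2v+v**2

Euclidean algorithm in ℚ[v]:
  2v**3-4v**2-2v-56 = (2/3)(3v**3+12v**2+33v+42) + (-12v**2-24v-84)
  3v**3+12v**2+33v+42 = (-(1/4)v-1/2)(-12v**2-24v-84) + (0)
Last nonzero remainder: -12v**2-24v-84. Dividing through by -12 gives the monic gcd v**2+2v+7.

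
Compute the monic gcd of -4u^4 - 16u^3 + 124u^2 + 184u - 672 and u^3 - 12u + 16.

u - 2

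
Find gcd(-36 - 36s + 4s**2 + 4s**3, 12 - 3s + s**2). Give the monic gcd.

By polynomial division,
  4s**3 + 4s**2 - 36s - 36 = (4s + 16)(s**2 - 3s + 12) + (-36s - 228)
  s**2 - 3s + 12 = (-(1/36)s + 7/27)(-36s - 228) + (640/9)
  -36s - 228 = (-(81/160)s - 513/160)(640/9) + (0)
The last nonzero remainder is the constant 640/9, so the polynomials are coprime and gcd = 1.

1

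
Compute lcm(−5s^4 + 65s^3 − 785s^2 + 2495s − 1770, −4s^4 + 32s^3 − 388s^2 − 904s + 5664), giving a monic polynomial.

s^5 − 9s^4 + 105s^3 + 129s^2 − 1642s + 1416

By polynomial division,
  −5s^4 + 65s^3 − 785s^2 + 2495s − 1770 = (5/4)(−4s^4 + 32s^3 − 388s^2 − 904s + 5664) + (25s^3 − 300s^2 + 3625s − 8850)
  −4s^4 + 32s^3 − 388s^2 − 904s + 5664 = (−(4/25)s − 16/25)(25s^3 − 300s^2 + 3625s − 8850) + (0)
Last nonzero remainder: 25s^3 − 300s^2 + 3625s − 8850. Dividing through by 25 gives the monic gcd s^3 − 12s^2 + 145s − 354.
Then lcm(f, g) = f·g / gcd(f, g); expanding and making the result monic gives the answer.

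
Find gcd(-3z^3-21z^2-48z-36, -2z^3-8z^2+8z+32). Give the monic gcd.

z+2

Repeated division with remainder:
  -3z^3-21z^2-48z-36 = (3/2)(-2z^3-8z^2+8z+32) + (-9z^2-60z-84)
  -2z^3-8z^2+8z+32 = ((2/9)z-16/27)(-9z^2-60z-84) + (-(80/9)z-160/9)
  -9z^2-60z-84 = ((81/80)z+189/40)(-(80/9)z-160/9) + (0)
Last nonzero remainder: -(80/9)z-160/9. Dividing through by -80/9 gives the monic gcd z+2.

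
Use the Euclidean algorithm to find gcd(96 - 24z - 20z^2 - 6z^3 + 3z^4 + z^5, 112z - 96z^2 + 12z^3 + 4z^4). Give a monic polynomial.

4 - 4z + z^2

Euclidean algorithm in ℚ[z]:
  z^5 + 3z^4 - 6z^3 - 20z^2 - 24z + 96 = ((1/4)z)(4z^4 + 12z^3 - 96z^2 + 112z) + (18z^3 - 48z^2 - 24z + 96)
  4z^4 + 12z^3 - 96z^2 + 112z = ((2/9)z + 34/27)(18z^3 - 48z^2 - 24z + 96) + (-(272/9)z^2 + (1088/9)z - 1088/9)
  18z^3 - 48z^2 - 24z + 96 = (-(81/136)z - 27/34)(-(272/9)z^2 + (1088/9)z - 1088/9) + (0)
Last nonzero remainder: -(272/9)z^2 + (1088/9)z - 1088/9. Dividing through by -272/9 gives the monic gcd z^2 - 4z + 4.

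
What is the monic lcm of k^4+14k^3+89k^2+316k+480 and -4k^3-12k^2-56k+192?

Repeated division with remainder:
  k^4+14k^3+89k^2+316k+480 = (-(1/4)k-11/4)(-4k^3-12k^2-56k+192) + (42k^2+210k+1008)
  -4k^3-12k^2-56k+192 = (-(2/21)k+4/21)(42k^2+210k+1008) + (0)
Last nonzero remainder: 42k^2+210k+1008. Dividing through by 42 gives the monic gcd k^2+5k+24.
Then lcm(f, g) = f·g / gcd(f, g); expanding and making the result monic gives the answer.

k^5+12k^4+61k^3+138k^2-152k-960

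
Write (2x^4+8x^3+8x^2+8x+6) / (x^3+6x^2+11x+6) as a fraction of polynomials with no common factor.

(2x^2+2)/(x+2)

By polynomial division,
  2x^4+8x^3+8x^2+8x+6 = (2x−4)(x^3+6x^2+11x+6) + (10x^2+40x+30)
  x^3+6x^2+11x+6 = ((1/10)x+1/5)(10x^2+40x+30) + (0)
Last nonzero remainder: 10x^2+40x+30. Dividing through by 10 gives the monic gcd x^2+4x+3.
Cancel x^2+4x+3 from numerator and denominator to get the reduced form.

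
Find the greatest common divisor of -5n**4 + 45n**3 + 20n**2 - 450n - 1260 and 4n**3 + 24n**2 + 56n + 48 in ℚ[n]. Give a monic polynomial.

n**2 + 4n + 6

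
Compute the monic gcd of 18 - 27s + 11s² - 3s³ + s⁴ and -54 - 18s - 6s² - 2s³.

Repeated division with remainder:
  s⁴ - 3s³ + 11s² - 27s + 18 = (-(1/2)s + 3)(-2s³ - 6s² - 18s - 54) + (20s² + 180)
  -2s³ - 6s² - 18s - 54 = (-(1/10)s - 3/10)(20s² + 180) + (0)
Last nonzero remainder: 20s² + 180. Dividing through by 20 gives the monic gcd s² + 9.

9 + s²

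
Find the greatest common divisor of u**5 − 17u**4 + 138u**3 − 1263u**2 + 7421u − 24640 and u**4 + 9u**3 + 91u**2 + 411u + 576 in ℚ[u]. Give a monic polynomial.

u**2 + 3u + 64

Repeated division with remainder:
  u**5 − 17u**4 + 138u**3 − 1263u**2 + 7421u − 24640 = (u − 26)(u**4 + 9u**3 + 91u**2 + 411u + 576) + (281u**3 + 692u**2 + 17531u − 9664)
  u**4 + 9u**3 + 91u**2 + 411u + 576 = ((1/281)u + 1837/78961)(281u**3 + 692u**2 + 17531u − 9664) + ((988036/78961)u**2 + (2964108/78961)u + 63234304/78961)
  281u**3 + 692u**2 + 17531u − 9664 = ((22188041/988036)u − 11923111/988036)((988036/78961)u**2 + (2964108/78961)u + 63234304/78961) + (0)
Last nonzero remainder: (988036/78961)u**2 + (2964108/78961)u + 63234304/78961. Dividing through by 988036/78961 gives the monic gcd u**2 + 3u + 64.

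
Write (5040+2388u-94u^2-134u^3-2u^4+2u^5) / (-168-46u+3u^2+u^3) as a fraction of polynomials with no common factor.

(-180-66u+4u^2+2u^3)/(6+u)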